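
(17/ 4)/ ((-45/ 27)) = -51/ 20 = -2.55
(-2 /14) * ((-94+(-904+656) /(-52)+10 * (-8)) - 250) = 59.89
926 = 926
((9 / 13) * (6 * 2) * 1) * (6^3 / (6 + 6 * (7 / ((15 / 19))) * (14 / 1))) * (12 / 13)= 699840 / 317213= 2.21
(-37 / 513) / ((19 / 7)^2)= -1813 / 185193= -0.01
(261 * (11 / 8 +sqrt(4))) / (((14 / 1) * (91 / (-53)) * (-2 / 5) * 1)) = 1867455 / 20384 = 91.61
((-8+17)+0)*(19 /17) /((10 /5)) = 171 /34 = 5.03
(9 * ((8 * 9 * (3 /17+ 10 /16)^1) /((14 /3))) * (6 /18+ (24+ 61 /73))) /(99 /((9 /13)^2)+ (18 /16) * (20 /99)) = 4817879352 /355671841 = 13.55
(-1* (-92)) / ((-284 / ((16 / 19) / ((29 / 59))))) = -21712 / 39121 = -0.55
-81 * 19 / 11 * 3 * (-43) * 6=1191186 / 11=108289.64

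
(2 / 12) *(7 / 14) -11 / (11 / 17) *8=-135.92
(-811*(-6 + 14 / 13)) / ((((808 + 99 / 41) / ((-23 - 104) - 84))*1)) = -1039.52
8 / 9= 0.89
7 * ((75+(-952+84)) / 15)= -370.07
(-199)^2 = 39601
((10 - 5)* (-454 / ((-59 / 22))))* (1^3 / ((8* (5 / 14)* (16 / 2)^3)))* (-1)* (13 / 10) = -227227 / 302080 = -0.75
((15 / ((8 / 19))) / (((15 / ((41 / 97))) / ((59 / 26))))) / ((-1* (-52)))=45961 / 1049152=0.04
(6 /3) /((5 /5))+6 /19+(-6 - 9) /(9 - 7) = -197 /38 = -5.18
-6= -6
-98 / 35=-14 / 5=-2.80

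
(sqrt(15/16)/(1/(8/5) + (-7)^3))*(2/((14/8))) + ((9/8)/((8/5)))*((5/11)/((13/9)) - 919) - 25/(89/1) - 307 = -194108439/203632 - 16*sqrt(15)/19173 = -953.23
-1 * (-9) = 9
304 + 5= 309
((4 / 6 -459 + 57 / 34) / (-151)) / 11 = 46579 / 169422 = 0.27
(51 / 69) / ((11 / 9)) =153 / 253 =0.60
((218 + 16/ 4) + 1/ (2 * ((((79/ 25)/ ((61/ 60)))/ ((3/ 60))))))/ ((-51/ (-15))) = 8418545/ 128928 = 65.30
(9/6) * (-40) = -60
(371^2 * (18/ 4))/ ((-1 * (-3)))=412923/ 2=206461.50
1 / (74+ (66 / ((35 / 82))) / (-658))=11515 / 849404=0.01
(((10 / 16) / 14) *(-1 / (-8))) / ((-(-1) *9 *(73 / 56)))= 5 / 10512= 0.00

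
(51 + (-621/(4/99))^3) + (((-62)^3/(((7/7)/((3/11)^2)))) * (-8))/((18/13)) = -28116790333683391/7744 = -3630783875733.91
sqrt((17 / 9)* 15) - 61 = -61 + sqrt(255) / 3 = -55.68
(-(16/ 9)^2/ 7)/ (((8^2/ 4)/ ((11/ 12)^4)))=-14641/ 734832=-0.02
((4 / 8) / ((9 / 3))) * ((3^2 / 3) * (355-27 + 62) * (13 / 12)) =845 / 4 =211.25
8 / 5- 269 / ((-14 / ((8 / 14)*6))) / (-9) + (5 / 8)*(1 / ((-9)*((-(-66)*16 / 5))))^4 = -91465465748482445639 / 15991226766207221760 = -5.72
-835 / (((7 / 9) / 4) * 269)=-30060 / 1883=-15.96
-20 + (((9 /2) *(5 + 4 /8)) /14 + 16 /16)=-965 /56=-17.23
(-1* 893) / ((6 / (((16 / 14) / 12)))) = -893 / 63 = -14.17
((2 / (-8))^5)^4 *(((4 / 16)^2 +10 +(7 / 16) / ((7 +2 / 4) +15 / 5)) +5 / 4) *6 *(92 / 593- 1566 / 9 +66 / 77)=-48918655 / 4564072766898176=-0.00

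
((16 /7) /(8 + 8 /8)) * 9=16 /7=2.29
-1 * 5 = -5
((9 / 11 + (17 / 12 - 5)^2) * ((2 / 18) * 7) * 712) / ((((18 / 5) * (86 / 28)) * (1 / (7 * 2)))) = 3302258225 / 344817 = 9576.84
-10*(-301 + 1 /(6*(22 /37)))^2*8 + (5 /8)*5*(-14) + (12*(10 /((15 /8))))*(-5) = -31515444995 /4356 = -7234950.64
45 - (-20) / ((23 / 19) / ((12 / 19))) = 1275 / 23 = 55.43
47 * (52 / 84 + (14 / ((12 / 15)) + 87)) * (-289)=-59968945 / 42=-1427832.02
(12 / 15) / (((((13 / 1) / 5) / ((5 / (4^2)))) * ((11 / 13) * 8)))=5 / 352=0.01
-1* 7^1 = -7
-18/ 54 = -1/ 3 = -0.33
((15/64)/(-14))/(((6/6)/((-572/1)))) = 2145/224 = 9.58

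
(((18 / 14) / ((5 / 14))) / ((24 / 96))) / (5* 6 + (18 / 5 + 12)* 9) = 6 / 71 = 0.08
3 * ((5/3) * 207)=1035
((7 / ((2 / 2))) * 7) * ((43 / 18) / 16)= 2107 / 288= 7.32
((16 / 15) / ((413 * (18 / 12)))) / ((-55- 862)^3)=-32 / 14330804533605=-0.00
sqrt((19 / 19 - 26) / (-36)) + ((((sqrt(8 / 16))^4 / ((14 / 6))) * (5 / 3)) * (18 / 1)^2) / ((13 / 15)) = 36905 / 546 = 67.59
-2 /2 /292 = -1 /292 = -0.00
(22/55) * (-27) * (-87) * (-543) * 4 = -2040811.20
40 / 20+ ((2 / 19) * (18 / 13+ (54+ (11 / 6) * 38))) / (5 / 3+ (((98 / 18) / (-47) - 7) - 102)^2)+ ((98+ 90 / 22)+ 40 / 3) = 2039341077634001 / 17367128265201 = 117.43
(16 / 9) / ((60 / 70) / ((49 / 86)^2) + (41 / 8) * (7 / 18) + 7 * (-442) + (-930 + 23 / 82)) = -176406272 / 398808000407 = -0.00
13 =13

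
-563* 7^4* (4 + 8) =-16221156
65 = 65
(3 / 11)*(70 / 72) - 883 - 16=-118633 / 132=-898.73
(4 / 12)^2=1 / 9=0.11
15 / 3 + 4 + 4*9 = 45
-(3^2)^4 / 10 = -6561 / 10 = -656.10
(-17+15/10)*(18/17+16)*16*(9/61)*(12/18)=-431520/1037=-416.12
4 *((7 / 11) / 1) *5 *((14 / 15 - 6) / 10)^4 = 0.84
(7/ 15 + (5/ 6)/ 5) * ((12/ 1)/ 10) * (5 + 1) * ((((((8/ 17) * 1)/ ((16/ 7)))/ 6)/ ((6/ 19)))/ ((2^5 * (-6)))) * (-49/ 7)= 17689/ 979200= 0.02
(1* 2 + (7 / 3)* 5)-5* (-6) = 131 / 3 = 43.67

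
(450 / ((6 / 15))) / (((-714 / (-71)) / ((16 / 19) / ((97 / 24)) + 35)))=101627625 / 25802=3938.75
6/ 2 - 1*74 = -71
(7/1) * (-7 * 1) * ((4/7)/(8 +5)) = -28/13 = -2.15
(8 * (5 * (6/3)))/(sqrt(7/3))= 80 * sqrt(21)/7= 52.37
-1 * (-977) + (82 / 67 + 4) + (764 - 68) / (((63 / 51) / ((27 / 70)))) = 19690553 / 16415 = 1199.55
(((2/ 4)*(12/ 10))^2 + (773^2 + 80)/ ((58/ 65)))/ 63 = 107901683/ 10150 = 10630.71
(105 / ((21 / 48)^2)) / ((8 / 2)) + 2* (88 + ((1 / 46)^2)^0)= 315.14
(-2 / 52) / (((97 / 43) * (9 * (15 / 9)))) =-43 / 37830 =-0.00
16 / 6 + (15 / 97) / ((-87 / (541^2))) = -4367711 / 8439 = -517.56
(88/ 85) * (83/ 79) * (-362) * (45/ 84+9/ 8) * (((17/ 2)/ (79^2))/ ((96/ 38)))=-97334017/ 276101840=-0.35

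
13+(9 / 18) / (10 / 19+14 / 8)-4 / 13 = 29039 / 2249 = 12.91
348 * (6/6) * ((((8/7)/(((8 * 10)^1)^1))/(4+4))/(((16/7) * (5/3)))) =261/1600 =0.16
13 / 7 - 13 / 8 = 13 / 56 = 0.23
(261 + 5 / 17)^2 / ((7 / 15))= 295970460 / 2023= 146302.75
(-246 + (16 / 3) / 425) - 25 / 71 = -22299889 / 90525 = -246.34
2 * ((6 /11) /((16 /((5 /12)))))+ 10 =1765 /176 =10.03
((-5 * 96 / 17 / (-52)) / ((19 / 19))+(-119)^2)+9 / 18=6259623 / 442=14162.04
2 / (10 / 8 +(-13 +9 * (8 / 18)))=-8 / 31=-0.26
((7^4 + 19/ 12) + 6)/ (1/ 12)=28903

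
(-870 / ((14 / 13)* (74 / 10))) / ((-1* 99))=9425 / 8547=1.10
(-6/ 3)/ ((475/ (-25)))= 2/ 19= 0.11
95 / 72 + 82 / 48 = 109 / 36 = 3.03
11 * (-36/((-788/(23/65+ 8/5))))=12573/12805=0.98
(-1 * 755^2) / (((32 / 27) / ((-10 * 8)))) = 38476687.50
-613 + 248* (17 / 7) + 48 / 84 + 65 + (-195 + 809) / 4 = 2917 / 14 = 208.36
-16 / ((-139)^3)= 16 / 2685619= 0.00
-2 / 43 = -0.05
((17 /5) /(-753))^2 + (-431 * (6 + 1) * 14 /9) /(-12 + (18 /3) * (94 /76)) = 1263992238193 /1233244575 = 1024.93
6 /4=3 /2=1.50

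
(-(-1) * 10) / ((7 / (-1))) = -10 / 7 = -1.43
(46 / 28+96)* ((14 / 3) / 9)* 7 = 9569 / 27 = 354.41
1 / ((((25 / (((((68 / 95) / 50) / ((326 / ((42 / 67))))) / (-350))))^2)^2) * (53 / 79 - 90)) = -534450879 / 487353703912662598498055972158908843994140625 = -0.00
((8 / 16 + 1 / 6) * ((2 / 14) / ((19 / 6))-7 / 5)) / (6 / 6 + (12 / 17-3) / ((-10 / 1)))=-61268 / 83391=-0.73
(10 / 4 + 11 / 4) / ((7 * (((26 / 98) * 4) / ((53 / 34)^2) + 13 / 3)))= 0.16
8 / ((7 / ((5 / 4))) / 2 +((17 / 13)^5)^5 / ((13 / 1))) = 0.12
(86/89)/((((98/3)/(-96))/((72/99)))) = -2.07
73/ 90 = 0.81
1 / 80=0.01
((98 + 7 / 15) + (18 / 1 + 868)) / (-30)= -14767 / 450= -32.82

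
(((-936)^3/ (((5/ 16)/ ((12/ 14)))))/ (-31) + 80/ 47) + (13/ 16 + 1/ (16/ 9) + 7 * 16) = 29599700245041/ 407960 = 72555398.19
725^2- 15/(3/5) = 525600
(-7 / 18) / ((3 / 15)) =-35 / 18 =-1.94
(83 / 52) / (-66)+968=3322093 / 3432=967.98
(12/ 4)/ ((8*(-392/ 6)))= -9/ 1568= -0.01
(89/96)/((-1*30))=-89/2880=-0.03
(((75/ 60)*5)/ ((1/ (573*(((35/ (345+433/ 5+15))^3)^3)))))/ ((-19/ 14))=-382518768310546875/ 1299869471558409510202202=-0.00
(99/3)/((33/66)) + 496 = 562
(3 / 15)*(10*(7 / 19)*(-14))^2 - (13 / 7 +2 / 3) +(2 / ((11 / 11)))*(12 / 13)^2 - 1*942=-526238267 / 1281189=-410.74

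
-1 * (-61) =61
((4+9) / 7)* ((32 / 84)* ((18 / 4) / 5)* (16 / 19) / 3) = 832 / 4655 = 0.18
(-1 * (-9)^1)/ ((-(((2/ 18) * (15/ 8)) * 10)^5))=-2239488/ 9765625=-0.23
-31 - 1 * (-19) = -12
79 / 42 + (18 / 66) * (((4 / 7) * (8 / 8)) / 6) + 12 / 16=2455 / 924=2.66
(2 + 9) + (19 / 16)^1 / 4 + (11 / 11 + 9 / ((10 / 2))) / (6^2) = 32759 / 2880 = 11.37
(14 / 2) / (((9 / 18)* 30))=7 / 15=0.47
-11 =-11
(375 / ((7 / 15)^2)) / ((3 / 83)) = 2334375 / 49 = 47640.31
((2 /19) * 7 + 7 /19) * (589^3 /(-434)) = -1040763 /2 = -520381.50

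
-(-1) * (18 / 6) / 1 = 3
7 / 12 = 0.58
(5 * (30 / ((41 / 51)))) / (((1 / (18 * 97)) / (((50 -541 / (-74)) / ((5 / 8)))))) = 45317290320 / 1517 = 29872966.59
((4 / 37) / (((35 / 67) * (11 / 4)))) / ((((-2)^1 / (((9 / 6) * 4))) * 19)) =-3216 / 270655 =-0.01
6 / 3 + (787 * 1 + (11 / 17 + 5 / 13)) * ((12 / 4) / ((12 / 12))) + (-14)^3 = -83517 / 221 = -377.90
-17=-17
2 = 2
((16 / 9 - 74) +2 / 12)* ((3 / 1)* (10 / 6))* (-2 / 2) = 6485 / 18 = 360.28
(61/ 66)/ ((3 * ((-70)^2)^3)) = 0.00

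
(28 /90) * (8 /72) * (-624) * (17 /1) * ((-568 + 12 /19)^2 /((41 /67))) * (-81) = 231261781470720 /14801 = 15624740319.62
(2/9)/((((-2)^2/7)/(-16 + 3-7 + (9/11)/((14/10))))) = -1495/198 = -7.55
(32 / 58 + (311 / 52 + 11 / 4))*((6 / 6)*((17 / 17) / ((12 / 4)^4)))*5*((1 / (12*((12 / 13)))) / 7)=11665 / 1578528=0.01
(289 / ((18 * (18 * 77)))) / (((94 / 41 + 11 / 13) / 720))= 3080740 / 1159389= 2.66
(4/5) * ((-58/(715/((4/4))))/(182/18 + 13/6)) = -4176/790075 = -0.01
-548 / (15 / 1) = -548 / 15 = -36.53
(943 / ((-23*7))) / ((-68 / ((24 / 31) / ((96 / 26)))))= 533 / 29512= 0.02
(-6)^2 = 36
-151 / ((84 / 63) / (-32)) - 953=2671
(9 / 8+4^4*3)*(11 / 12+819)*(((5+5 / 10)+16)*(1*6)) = 2603192781 / 32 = 81349774.41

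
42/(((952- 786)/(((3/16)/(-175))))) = -9/33200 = -0.00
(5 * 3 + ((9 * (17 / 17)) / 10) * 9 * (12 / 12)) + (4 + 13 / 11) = 3111 / 110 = 28.28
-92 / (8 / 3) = -69 / 2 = -34.50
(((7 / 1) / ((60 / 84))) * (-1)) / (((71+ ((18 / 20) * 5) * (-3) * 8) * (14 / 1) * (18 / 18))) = 7 / 370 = 0.02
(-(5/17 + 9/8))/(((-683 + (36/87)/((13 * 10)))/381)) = 138609705/175093064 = 0.79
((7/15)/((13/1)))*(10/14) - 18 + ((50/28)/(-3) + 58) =21529/546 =39.43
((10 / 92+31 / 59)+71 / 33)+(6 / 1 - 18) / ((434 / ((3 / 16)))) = 216151687 / 77739816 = 2.78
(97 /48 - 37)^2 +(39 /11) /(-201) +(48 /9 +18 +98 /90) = 3531788951 /2830080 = 1247.95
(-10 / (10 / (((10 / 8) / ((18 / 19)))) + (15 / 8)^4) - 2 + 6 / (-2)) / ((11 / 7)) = -59757145 / 17068689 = -3.50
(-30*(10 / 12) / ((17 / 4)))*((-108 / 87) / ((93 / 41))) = 49200 / 15283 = 3.22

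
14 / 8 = 7 / 4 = 1.75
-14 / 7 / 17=-2 / 17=-0.12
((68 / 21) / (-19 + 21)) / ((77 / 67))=2278 / 1617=1.41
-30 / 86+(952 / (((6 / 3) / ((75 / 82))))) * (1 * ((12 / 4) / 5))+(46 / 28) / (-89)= 573013541 / 2196698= 260.85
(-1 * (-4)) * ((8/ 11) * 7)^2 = 12544/ 121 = 103.67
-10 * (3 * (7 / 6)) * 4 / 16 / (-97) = 35 / 388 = 0.09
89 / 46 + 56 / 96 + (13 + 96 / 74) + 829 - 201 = 6584855 / 10212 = 644.82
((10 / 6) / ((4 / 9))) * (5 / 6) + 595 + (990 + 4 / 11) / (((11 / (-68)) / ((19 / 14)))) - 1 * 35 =-52484457 / 6776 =-7745.64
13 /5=2.60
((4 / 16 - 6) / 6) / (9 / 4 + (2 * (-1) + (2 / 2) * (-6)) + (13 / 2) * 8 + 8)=-23 / 1302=-0.02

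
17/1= 17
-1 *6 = -6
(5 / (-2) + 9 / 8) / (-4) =11 / 32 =0.34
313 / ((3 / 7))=2191 / 3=730.33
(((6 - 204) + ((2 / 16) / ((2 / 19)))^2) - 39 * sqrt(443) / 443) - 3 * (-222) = 120169 / 256 - 39 * sqrt(443) / 443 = 467.56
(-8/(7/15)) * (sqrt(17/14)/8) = -15 * sqrt(238)/98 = -2.36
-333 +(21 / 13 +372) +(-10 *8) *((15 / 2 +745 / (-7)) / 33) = 842168 / 3003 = 280.44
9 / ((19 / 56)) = 504 / 19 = 26.53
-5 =-5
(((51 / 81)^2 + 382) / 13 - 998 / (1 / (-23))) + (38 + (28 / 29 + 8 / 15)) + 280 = 32022048763 / 1374165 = 23302.91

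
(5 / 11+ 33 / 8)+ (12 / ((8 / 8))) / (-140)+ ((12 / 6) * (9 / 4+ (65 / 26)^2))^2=903961 / 3080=293.49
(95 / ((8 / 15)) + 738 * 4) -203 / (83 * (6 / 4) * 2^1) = 6233585 / 1992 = 3129.31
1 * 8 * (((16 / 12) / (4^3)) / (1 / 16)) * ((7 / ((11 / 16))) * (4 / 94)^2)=3584 / 72897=0.05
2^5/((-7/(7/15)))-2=-62/15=-4.13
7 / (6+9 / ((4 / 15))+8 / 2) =4 / 25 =0.16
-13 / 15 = -0.87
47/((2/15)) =705/2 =352.50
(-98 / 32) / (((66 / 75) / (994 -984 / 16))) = -2284625 / 704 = -3245.21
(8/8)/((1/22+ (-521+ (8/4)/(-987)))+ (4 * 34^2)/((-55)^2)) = -5971350/3101686249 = -0.00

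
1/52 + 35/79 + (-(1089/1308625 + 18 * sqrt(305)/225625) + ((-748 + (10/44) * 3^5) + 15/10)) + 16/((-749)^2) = -22917190638597751107/33174315320646500-18 * sqrt(305)/225625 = -690.81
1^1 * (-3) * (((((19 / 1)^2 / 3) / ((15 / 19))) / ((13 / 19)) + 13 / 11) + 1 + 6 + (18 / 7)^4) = -4243841141 / 5150145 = -824.02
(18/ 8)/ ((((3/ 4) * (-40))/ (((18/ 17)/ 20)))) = -27/ 6800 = -0.00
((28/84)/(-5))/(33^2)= -1/16335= -0.00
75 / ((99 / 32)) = 24.24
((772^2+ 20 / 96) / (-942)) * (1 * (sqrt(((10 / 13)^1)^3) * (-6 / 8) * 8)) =71518105 * sqrt(130) / 318396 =2561.06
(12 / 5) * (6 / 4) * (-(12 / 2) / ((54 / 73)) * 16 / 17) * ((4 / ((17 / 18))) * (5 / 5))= -168192 / 1445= -116.40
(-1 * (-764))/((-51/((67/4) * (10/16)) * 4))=-63985/1632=-39.21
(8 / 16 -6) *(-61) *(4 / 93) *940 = 1261480 / 93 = 13564.30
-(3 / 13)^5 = -243 / 371293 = -0.00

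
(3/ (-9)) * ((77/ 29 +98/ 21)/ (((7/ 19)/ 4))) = -6916/ 261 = -26.50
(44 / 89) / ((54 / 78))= 572 / 801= 0.71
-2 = -2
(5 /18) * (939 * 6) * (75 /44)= 117375 /44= 2667.61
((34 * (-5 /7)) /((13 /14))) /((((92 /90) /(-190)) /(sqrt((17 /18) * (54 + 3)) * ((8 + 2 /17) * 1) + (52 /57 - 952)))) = -1382406000 /299 + 85500 * sqrt(1938) /13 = -4333897.39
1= 1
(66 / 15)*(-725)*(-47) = 149930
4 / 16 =1 / 4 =0.25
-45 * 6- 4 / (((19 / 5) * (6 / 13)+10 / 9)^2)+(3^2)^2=-189.49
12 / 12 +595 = 596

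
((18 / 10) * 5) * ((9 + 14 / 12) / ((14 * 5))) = 1.31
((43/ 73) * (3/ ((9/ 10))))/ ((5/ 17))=1462/ 219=6.68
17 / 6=2.83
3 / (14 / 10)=15 / 7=2.14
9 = 9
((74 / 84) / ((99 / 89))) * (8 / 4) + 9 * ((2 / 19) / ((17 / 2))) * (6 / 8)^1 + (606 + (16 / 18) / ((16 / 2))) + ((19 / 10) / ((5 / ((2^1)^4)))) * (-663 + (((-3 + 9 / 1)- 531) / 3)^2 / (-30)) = -161666509517 / 16787925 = -9629.93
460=460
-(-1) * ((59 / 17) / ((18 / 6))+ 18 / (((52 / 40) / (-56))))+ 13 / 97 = -774.09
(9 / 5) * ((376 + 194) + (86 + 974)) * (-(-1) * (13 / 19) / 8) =19071 / 76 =250.93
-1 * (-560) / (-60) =-28 / 3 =-9.33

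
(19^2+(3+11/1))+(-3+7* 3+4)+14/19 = 7557/19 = 397.74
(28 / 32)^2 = 49 / 64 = 0.77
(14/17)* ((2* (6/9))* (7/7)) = 56/51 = 1.10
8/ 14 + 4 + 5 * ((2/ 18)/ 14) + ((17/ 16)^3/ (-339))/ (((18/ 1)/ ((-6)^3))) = 4846265/ 1041408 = 4.65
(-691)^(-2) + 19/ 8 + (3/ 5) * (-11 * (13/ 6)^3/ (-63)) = 4657352509/ 1353658635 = 3.44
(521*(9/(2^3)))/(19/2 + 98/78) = 182871/3356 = 54.49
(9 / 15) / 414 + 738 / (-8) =-127303 / 1380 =-92.25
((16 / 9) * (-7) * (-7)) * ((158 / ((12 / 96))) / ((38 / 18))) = 990976 / 19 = 52156.63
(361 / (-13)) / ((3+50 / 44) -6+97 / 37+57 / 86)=-6317861 / 323245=-19.55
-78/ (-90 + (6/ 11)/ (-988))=141284/ 163021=0.87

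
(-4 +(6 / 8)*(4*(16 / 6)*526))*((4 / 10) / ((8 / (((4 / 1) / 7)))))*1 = 120.11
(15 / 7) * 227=3405 / 7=486.43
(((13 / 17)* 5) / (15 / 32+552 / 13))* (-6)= -54080 / 101201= -0.53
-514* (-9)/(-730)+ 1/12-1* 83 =-89.25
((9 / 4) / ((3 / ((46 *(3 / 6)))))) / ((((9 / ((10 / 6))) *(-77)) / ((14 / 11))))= -115 / 2178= -0.05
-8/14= -0.57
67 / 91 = 0.74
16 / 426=8 / 213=0.04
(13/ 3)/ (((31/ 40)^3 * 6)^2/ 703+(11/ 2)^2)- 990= -64689464797393130/ 65352346599387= -989.86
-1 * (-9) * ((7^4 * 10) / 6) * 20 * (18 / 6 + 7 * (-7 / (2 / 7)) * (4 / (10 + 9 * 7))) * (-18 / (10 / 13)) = 7871294340 / 73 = 107825949.86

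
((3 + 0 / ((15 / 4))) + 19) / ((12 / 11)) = 20.17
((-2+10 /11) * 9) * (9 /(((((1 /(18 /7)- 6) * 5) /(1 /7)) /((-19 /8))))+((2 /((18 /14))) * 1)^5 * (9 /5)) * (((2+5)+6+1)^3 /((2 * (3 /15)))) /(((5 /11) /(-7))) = 2100619329172 /122715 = 17117869.28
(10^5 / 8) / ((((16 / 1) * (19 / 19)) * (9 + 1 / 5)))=15625 / 184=84.92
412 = 412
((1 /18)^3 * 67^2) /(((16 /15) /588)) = 1099805 /2592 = 424.31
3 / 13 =0.23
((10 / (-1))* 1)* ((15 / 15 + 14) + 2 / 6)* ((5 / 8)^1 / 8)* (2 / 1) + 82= 1393 / 24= 58.04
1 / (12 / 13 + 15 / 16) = 208 / 387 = 0.54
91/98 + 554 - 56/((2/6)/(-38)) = 97145/14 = 6938.93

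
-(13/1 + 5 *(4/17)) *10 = -2410/17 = -141.76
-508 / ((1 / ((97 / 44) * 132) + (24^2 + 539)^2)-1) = -147828 / 361778185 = -0.00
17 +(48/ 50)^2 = 11201/ 625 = 17.92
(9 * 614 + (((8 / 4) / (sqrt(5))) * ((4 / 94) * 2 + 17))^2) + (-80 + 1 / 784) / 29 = 1445633035461 / 251119120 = 5756.76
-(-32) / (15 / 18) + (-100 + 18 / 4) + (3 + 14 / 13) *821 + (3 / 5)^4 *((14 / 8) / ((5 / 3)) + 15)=534971763 / 162500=3292.13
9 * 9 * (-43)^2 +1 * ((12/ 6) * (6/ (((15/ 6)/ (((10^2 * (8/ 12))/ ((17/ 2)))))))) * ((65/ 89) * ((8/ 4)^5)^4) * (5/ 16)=13858088497/ 1513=9159344.68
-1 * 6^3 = -216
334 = 334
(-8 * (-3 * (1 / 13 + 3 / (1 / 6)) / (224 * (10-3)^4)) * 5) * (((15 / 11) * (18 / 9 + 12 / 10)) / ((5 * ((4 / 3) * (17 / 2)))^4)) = 34263 / 20073445492100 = 0.00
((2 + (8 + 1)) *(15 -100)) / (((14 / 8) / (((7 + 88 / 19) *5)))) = -4132700 / 133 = -31072.93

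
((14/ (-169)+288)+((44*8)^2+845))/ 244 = 21131239/ 41236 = 512.45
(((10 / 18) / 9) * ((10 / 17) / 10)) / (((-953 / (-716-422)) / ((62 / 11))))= 352780 / 14435091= 0.02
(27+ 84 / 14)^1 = 33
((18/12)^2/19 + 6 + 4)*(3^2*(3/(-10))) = -20763/760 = -27.32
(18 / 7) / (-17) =-18 / 119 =-0.15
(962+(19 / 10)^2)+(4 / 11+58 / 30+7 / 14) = 3195743 / 3300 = 968.41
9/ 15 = 3/ 5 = 0.60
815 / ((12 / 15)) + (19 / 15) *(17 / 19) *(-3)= 20307 / 20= 1015.35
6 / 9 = 2 / 3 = 0.67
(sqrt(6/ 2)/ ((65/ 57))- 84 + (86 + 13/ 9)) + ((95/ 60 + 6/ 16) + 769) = 57 * sqrt(3)/ 65 + 55757/ 72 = 775.92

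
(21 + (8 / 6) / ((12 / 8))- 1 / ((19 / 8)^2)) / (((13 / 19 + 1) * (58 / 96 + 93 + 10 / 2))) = 70541 / 539562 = 0.13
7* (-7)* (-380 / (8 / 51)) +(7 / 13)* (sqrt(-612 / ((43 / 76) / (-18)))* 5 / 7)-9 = 180* sqrt(27778) / 559 +237387 / 2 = 118747.17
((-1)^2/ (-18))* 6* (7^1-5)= -2/ 3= -0.67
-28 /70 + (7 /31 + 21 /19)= 2742 /2945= 0.93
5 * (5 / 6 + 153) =769.17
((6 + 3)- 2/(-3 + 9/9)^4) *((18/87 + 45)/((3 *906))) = 31027/210192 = 0.15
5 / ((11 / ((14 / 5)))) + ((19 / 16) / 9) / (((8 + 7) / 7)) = 31703 / 23760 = 1.33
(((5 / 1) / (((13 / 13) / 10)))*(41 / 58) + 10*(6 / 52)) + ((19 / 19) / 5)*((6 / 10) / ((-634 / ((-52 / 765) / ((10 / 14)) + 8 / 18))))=36.50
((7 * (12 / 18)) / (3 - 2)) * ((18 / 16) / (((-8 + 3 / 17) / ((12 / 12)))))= -51 / 76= -0.67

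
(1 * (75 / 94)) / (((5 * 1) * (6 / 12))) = 15 / 47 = 0.32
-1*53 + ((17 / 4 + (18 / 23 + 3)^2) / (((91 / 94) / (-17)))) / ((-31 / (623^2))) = 1739678648335 / 426374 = 4080170.57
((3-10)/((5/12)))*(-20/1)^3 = 134400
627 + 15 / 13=8166 / 13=628.15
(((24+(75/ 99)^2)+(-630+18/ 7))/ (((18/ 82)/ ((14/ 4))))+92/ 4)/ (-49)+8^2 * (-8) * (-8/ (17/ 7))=30734840291/ 16328466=1882.29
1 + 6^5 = 7777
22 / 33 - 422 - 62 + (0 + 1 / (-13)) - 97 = -22636 / 39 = -580.41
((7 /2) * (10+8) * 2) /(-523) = -126 /523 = -0.24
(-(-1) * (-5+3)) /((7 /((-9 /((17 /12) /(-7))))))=-216 /17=-12.71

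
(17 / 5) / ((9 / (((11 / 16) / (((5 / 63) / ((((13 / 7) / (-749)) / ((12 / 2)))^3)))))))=-410839 / 1778915321366400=-0.00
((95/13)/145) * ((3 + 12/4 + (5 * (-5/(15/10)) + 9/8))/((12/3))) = -0.12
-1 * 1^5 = -1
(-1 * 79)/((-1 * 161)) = 79/161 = 0.49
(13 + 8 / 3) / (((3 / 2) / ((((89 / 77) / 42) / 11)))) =0.03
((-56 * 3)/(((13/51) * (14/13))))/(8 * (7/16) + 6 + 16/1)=-24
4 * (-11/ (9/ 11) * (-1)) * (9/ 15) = 484/ 15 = 32.27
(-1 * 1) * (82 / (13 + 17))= -41 / 15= -2.73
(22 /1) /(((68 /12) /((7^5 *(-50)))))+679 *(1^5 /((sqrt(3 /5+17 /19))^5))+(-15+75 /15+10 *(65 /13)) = -55462420 /17+6127975 *sqrt(13490) /2863288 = -3262246.72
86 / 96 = 0.90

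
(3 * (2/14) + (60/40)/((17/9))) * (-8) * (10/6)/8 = -485/238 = -2.04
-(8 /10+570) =-570.80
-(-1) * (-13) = -13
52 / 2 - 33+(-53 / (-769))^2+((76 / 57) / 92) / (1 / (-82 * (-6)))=0.14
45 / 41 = 1.10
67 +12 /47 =3161 /47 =67.26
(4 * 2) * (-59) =-472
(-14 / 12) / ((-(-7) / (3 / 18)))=-1 / 36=-0.03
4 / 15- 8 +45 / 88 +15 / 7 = -46931 / 9240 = -5.08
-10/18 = -0.56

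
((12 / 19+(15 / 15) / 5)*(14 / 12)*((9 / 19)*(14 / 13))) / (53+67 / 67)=0.01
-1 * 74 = -74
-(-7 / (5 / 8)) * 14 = 784 / 5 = 156.80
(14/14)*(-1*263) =-263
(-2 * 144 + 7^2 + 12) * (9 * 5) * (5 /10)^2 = -10215 /4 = -2553.75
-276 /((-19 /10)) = 2760 /19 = 145.26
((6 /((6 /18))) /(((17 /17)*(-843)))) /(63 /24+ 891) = -16 /669623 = -0.00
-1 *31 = -31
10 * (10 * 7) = 700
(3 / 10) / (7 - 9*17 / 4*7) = -6 / 5215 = -0.00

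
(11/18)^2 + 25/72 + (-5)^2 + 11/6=17855/648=27.55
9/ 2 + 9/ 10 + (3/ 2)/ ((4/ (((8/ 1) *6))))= 117/ 5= 23.40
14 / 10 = 7 / 5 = 1.40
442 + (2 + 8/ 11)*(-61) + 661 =10303/ 11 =936.64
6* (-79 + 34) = -270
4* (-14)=-56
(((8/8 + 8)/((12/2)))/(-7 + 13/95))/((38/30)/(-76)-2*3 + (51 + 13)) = -4275/1134154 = -0.00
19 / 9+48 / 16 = 5.11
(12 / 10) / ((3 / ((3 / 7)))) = 6 / 35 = 0.17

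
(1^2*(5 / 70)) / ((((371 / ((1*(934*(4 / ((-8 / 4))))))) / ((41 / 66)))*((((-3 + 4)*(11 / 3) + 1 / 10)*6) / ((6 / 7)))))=-191470 / 22596497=-0.01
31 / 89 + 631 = 56190 / 89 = 631.35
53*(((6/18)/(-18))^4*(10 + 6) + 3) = 84499172/531441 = 159.00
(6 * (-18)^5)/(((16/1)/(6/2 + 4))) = -4960116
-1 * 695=-695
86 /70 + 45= 1618 /35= 46.23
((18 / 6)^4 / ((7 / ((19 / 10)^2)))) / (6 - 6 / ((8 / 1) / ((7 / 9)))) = 87723 / 11375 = 7.71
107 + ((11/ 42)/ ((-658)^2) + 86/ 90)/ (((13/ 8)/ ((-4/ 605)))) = 28692545169853/ 268164371475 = 107.00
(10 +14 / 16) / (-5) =-87 / 40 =-2.18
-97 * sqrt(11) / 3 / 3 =-97 * sqrt(11) / 9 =-35.75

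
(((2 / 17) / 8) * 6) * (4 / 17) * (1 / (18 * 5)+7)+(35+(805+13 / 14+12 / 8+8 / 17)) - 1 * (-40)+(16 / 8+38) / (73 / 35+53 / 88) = 13269560104 / 14778015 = 897.93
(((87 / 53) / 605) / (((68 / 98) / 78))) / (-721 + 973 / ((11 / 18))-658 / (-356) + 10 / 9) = 266343714 / 763351017935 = 0.00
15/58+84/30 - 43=-11583/290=-39.94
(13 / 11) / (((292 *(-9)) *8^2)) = -13 / 1850112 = -0.00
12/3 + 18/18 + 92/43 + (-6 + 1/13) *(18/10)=-9844/2795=-3.52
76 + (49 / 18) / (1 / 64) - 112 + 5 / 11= 13729 / 99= 138.68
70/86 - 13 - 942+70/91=-532960/559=-953.42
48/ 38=24/ 19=1.26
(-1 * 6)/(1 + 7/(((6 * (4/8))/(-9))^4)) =-3/284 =-0.01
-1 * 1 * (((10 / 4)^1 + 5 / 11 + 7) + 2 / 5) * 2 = -1139 / 55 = -20.71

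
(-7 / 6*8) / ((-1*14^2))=1 / 21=0.05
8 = 8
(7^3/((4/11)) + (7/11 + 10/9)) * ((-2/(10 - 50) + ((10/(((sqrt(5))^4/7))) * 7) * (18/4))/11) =132099307/17424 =7581.46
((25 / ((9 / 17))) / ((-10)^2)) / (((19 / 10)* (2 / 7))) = 595 / 684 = 0.87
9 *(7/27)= 7/3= 2.33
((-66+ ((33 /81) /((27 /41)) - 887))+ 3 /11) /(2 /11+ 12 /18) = -7634959 /6804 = -1122.13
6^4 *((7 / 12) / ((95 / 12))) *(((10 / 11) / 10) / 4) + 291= 306363 / 1045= 293.17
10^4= 10000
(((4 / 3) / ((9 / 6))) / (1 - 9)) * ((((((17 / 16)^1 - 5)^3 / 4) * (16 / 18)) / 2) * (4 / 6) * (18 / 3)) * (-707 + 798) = 280917 / 1024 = 274.33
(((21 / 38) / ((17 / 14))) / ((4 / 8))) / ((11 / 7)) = 2058 / 3553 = 0.58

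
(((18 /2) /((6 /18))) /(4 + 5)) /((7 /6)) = 18 /7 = 2.57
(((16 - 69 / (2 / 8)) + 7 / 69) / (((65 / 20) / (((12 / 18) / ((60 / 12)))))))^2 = 20581919296 / 181037025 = 113.69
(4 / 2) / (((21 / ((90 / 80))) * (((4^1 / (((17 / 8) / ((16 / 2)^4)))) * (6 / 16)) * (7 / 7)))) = 17 / 458752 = 0.00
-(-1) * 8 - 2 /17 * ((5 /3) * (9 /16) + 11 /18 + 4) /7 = 3985 /504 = 7.91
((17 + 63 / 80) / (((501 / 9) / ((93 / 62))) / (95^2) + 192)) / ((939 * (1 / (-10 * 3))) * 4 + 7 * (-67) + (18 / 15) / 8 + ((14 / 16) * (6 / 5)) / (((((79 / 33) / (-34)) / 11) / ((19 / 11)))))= -9131070825 / 86478920347672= -0.00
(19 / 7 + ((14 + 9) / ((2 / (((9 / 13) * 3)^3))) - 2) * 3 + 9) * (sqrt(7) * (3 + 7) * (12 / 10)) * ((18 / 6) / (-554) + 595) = 9574987625769 * sqrt(7) / 4259983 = 5946745.81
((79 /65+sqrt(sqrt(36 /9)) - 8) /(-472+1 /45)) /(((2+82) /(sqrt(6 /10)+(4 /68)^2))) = 3 * (5+289 * sqrt(15)) * (441 - 65 * sqrt(2)) /11171289220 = 0.00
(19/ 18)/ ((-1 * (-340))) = 19/ 6120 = 0.00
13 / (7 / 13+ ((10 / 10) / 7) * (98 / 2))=169 / 98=1.72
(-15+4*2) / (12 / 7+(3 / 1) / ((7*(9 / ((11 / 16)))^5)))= -4.08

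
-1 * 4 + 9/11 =-35/11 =-3.18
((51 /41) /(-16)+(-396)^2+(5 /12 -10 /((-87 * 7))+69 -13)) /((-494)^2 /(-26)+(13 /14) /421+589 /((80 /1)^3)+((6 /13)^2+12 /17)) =-2425689729727018144000 /145119811876387534047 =-16.72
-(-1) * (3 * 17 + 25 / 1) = 76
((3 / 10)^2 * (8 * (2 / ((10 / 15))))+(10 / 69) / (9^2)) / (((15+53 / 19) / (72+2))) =212345368 / 23613525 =8.99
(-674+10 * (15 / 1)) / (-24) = 131 / 6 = 21.83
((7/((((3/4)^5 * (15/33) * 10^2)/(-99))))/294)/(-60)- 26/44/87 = -2136539/678273750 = -0.00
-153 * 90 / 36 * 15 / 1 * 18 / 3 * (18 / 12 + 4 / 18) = -118575 / 2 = -59287.50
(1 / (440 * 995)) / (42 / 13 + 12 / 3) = 13 / 41153200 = 0.00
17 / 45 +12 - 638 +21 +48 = -25048 / 45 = -556.62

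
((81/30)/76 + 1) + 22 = 17507/760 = 23.04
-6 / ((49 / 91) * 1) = -78 / 7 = -11.14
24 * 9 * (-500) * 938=-101304000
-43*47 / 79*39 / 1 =-78819 / 79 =-997.71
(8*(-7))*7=-392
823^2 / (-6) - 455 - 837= -685081 / 6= -114180.17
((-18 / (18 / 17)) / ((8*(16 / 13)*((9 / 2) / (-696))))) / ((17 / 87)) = 10933 / 8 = 1366.62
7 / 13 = 0.54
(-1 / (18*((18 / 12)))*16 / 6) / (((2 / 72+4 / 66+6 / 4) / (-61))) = 21472 / 5661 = 3.79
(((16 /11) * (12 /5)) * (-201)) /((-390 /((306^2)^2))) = 56393849590272 /3575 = 15774503381.89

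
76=76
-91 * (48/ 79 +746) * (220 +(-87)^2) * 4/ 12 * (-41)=1714061687338/ 237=7232327794.68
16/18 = 8/9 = 0.89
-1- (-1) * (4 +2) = 5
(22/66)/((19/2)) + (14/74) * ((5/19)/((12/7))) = 541/8436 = 0.06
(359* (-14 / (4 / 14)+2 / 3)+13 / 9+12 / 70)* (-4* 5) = 21861064 / 63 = 347001.02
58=58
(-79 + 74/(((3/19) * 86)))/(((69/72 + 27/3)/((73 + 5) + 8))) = -151808/239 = -635.18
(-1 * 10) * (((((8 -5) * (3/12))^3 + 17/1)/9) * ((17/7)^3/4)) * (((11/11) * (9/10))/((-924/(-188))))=-257465765/20283648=-12.69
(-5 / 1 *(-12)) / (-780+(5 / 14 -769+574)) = -168 / 2729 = -0.06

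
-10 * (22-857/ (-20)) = -1297/ 2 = -648.50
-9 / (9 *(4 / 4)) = -1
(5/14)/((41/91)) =65/82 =0.79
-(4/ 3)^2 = -16/ 9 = -1.78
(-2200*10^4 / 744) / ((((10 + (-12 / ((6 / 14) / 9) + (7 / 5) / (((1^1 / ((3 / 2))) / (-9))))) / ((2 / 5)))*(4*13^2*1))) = 2750000 / 41005653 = 0.07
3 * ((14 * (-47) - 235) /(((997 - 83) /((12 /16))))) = -2.20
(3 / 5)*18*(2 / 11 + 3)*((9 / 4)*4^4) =217728 / 11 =19793.45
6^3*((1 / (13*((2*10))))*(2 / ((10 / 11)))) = 594 / 325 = 1.83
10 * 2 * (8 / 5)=32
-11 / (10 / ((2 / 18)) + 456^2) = -11 / 208026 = -0.00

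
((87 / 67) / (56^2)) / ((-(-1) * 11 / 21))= 261 / 330176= 0.00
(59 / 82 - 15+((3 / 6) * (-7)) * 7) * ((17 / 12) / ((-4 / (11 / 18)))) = 49555 / 5904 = 8.39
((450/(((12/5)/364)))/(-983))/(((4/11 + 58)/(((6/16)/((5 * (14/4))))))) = -10725/420724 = -0.03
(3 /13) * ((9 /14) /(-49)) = -27 /8918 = -0.00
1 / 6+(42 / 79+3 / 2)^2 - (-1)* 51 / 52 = 2567869 / 486798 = 5.28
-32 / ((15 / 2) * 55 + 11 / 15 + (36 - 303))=-960 / 4387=-0.22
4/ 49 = 0.08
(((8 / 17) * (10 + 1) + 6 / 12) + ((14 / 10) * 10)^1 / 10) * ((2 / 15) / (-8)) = -401 / 3400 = -0.12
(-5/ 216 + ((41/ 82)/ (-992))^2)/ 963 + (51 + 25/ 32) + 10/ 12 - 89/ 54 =5216238500507/ 102346592256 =50.97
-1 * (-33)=33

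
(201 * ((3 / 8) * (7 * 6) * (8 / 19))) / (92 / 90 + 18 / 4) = 325620 / 1349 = 241.38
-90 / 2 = -45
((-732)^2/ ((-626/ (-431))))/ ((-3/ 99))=-3810512376/ 313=-12174160.95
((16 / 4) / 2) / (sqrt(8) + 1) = -2 / 7 + 4 * sqrt(2) / 7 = 0.52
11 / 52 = 0.21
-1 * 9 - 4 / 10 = -47 / 5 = -9.40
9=9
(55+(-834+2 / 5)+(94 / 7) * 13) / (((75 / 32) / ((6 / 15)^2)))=-902016 / 21875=-41.24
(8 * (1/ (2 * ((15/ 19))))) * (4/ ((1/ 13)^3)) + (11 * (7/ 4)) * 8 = 670198/ 15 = 44679.87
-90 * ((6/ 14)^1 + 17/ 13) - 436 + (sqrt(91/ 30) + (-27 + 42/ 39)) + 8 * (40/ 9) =-477175/ 819 + sqrt(2730)/ 30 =-580.89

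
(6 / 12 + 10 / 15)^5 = 16807 / 7776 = 2.16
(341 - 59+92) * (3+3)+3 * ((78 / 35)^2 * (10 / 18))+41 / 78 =43051069 / 19110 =2252.80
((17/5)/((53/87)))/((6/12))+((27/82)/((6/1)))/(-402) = 65004213/5823640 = 11.16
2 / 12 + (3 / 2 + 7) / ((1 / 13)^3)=56024 / 3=18674.67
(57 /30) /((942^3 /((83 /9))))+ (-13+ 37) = 1805537279657 /75230719920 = 24.00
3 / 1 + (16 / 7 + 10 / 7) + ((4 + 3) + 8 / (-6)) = 12.38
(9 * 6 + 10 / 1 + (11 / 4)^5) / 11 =226587 / 11264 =20.12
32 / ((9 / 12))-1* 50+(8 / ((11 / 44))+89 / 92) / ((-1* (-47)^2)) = -4480115 / 609684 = -7.35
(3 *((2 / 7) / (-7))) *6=-36 / 49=-0.73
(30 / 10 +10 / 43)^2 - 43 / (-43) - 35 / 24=443365 / 44376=9.99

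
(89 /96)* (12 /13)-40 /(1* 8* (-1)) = 609 /104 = 5.86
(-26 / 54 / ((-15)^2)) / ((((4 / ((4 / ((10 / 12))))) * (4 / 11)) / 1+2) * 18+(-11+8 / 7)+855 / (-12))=4004 / 74193975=0.00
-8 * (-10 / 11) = 80 / 11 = 7.27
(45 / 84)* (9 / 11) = 135 / 308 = 0.44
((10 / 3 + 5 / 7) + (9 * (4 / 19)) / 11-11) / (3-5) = 14879 / 4389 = 3.39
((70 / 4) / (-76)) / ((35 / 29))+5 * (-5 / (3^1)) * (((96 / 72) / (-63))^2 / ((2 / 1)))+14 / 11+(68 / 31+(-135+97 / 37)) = -26533027291943 / 205515486792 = -129.10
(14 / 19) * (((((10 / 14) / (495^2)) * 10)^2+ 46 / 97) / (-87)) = -433036682084 / 107816047387587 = -0.00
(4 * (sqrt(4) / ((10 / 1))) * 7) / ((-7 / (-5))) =4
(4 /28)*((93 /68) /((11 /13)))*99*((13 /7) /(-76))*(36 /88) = -1273077 /5571104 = -0.23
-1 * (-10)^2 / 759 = -100 / 759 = -0.13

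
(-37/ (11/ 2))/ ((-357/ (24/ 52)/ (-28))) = -592/ 2431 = -0.24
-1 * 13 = -13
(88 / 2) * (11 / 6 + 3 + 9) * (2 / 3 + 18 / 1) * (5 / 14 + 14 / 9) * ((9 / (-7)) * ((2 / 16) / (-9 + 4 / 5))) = 1100165 / 2583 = 425.93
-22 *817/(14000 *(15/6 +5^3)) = -8987/892500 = -0.01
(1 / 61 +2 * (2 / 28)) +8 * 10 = 34228 / 427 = 80.16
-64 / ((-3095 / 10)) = 128 / 619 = 0.21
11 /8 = 1.38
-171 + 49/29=-4910/29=-169.31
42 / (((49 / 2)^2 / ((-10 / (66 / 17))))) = -0.18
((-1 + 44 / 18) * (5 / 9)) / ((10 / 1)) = 13 / 162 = 0.08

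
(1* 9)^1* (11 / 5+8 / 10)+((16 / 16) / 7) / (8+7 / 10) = 16453 / 609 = 27.02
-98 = -98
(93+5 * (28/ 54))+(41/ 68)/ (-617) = 108287329/ 1132812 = 95.59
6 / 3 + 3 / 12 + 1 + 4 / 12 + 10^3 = 12043 / 12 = 1003.58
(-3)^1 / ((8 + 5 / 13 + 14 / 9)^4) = -562166163 / 1829442899761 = -0.00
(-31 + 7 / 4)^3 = -1601613 / 64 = -25025.20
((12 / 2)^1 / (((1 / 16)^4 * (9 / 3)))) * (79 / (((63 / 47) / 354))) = 57427099648 / 21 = 2734623792.76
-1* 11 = -11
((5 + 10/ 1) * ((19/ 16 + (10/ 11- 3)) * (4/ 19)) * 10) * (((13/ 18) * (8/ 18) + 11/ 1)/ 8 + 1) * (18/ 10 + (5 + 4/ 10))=-414725/ 836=-496.08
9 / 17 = 0.53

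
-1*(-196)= 196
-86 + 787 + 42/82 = 28762/41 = 701.51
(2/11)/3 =2/33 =0.06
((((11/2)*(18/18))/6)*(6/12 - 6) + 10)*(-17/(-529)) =2023/12696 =0.16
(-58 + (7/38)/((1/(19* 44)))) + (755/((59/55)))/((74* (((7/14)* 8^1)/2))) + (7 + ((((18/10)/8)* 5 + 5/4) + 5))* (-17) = -2508171/17464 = -143.62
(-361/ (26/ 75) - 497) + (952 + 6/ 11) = -167539/ 286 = -585.80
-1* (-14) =14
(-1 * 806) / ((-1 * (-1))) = -806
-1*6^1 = -6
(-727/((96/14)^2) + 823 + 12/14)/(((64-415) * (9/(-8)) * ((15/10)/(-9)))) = -13037807/1061424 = -12.28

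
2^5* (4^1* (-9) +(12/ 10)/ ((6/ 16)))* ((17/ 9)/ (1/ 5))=-89216/ 9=-9912.89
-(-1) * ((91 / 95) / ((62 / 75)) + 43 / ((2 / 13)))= 165308 / 589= 280.66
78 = 78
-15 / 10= -3 / 2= -1.50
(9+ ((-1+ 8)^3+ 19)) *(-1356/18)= -83846/3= -27948.67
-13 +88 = 75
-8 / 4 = -2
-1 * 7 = -7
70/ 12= 35/ 6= 5.83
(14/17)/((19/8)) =112/323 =0.35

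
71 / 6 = 11.83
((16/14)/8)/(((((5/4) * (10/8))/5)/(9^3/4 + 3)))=2964/35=84.69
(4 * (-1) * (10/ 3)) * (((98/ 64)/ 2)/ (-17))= 245/ 408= 0.60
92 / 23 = 4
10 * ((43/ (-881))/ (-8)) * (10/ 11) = 1075/ 19382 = 0.06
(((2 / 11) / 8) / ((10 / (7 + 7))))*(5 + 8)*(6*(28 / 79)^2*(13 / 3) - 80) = -990444 / 31205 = -31.74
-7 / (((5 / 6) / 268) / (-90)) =202608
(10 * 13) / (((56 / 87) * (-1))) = -5655 / 28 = -201.96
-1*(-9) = 9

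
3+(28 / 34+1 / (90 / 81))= 803 / 170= 4.72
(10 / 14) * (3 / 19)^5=1215 / 17332693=0.00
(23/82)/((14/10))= 115/574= 0.20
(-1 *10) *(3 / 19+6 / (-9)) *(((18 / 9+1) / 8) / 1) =145 / 76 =1.91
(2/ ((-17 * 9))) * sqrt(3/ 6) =-sqrt(2)/ 153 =-0.01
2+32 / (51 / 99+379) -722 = -2254056 / 3131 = -719.92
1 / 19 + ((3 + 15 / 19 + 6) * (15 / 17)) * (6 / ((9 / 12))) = 22337 / 323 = 69.15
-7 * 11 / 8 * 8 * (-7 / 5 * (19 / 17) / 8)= 10241 / 680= 15.06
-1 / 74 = -0.01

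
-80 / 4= -20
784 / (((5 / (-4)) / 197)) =-617792 / 5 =-123558.40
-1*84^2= -7056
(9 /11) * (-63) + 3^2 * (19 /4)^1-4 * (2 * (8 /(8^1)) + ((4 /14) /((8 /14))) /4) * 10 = -4127 /44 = -93.80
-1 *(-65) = 65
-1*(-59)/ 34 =59/ 34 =1.74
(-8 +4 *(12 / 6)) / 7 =0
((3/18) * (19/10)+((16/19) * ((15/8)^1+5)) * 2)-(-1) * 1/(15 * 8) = 9047/760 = 11.90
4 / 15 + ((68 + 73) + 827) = 14524 / 15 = 968.27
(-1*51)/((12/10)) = -85/2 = -42.50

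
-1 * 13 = -13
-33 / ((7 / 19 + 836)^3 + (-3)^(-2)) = -2037123 / 36115712943598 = -0.00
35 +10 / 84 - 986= -39937 / 42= -950.88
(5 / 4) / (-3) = -5 / 12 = -0.42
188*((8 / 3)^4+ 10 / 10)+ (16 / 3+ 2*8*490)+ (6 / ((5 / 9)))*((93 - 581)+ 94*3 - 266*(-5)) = 12020116 / 405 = 29679.30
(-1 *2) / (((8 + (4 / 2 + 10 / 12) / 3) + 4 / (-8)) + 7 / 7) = -0.21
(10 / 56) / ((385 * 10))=1 / 21560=0.00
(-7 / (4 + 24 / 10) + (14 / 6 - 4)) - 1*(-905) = 86615 / 96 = 902.24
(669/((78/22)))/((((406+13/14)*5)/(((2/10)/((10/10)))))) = 34342/1851525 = 0.02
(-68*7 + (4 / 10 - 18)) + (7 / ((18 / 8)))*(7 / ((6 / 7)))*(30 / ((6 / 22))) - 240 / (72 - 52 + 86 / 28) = 99890872 / 43605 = 2290.81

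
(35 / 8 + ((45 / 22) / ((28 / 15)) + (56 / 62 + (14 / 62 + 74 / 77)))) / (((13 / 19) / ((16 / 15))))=783788 / 66495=11.79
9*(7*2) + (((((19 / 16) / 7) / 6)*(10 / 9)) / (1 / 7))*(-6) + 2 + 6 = 9553 / 72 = 132.68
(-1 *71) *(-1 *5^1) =355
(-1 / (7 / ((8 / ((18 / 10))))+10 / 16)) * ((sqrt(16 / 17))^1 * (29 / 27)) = -580 * sqrt(17) / 5049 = -0.47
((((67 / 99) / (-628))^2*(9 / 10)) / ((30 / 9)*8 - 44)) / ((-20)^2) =-4489 / 29777569536000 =-0.00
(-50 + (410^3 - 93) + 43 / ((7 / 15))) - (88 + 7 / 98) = 964892055 / 14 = 68920861.07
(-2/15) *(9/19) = -0.06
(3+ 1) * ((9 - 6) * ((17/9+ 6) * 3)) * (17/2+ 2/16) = 4899/2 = 2449.50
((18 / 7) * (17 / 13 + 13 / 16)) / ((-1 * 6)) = -189 / 208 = -0.91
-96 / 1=-96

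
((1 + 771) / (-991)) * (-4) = 3.12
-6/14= -3/7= -0.43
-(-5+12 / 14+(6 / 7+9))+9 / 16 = -577 / 112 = -5.15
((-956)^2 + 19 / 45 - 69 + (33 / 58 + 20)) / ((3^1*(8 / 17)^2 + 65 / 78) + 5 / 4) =106051780442 / 318855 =332601.91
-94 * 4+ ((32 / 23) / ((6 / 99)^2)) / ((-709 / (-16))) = -5992040 / 16307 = -367.45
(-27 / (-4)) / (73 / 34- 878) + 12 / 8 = 44439 / 29779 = 1.49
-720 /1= -720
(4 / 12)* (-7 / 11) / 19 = -7 / 627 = -0.01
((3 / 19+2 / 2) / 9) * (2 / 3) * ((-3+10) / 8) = 77 / 1026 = 0.08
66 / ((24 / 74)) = 407 / 2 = 203.50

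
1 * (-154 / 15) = -154 / 15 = -10.27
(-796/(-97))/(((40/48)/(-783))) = -3739608/485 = -7710.53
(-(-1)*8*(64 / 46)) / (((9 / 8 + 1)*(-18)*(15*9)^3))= -1024 / 8658059625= -0.00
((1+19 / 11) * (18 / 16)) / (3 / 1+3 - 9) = -45 / 44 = -1.02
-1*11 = -11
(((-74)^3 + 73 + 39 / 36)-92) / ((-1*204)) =4862903 / 2448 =1986.48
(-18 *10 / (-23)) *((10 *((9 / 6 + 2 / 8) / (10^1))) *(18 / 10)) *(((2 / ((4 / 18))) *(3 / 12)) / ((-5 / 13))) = -66339 / 460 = -144.22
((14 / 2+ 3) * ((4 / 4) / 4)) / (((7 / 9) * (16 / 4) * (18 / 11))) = 0.49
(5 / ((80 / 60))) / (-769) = -15 / 3076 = -0.00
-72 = -72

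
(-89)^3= -704969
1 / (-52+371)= 0.00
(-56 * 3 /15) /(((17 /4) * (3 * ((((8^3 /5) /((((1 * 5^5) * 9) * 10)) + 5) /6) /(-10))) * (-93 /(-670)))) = 140700000000 /1852869287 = 75.94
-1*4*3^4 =-324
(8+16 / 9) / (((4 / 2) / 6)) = 88 / 3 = 29.33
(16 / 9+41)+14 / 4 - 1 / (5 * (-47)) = 195773 / 4230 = 46.28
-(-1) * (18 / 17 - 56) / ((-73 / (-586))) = -547324 / 1241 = -441.03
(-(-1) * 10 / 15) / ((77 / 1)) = 2 / 231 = 0.01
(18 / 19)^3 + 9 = 67563 / 6859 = 9.85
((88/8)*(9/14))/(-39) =-33/182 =-0.18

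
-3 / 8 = -0.38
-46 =-46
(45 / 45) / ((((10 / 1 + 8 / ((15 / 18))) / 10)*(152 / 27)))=675 / 7448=0.09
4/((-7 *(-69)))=4/483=0.01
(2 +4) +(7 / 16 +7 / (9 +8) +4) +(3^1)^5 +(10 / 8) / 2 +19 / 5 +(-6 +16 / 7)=2423411 / 9520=254.56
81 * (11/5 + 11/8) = 11583/40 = 289.58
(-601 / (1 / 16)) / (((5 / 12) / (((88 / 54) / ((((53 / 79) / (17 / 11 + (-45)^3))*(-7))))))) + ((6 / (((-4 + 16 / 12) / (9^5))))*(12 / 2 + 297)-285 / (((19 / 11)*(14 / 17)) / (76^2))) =-51498759898153 / 66780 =-771170408.78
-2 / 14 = -1 / 7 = -0.14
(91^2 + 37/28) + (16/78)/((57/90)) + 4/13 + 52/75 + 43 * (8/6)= 332805089/39900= 8340.98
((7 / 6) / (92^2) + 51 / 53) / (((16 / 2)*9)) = 2590355 / 193791744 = 0.01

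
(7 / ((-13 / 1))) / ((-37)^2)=-7 / 17797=-0.00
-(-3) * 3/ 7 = 9/ 7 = 1.29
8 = 8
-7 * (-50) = 350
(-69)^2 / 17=4761 / 17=280.06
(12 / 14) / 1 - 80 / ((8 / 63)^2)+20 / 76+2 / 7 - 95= -5054.84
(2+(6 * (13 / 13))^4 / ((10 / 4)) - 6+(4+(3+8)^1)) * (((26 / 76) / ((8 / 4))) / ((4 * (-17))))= -34411 / 25840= -1.33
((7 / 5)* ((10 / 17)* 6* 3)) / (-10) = -126 / 85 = -1.48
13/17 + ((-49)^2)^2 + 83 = 98003041/17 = 5764884.76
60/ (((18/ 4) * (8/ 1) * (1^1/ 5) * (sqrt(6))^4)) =25/ 108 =0.23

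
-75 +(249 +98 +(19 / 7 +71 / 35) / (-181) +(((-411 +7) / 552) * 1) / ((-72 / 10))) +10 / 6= 8615288447 / 31472280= 273.74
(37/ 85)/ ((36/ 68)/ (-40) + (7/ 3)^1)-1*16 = -74840/ 4733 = -15.81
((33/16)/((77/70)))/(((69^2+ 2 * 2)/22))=0.01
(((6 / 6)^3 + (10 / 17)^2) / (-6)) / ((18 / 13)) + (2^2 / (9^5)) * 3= -3681929 / 22753548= -0.16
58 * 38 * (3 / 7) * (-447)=-2955564 / 7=-422223.43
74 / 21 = 3.52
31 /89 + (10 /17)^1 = 1417 /1513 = 0.94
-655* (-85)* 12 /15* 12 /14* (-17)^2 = 77232360 /7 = 11033194.29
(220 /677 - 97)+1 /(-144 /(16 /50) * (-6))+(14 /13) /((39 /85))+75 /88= -635270182189 /6796132200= -93.48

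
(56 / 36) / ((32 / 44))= 77 / 36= 2.14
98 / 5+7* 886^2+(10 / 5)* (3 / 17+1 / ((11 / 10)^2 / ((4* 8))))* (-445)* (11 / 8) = 5462412.01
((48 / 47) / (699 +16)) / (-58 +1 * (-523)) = -48 / 19524505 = -0.00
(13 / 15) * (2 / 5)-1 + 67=4976 / 75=66.35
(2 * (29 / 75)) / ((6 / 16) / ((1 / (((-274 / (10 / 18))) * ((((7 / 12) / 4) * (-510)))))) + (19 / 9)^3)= 0.00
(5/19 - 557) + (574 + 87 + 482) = 11139/19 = 586.26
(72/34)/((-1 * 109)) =-36/1853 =-0.02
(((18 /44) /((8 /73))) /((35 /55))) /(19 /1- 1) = 73 /224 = 0.33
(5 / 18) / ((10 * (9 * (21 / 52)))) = 13 / 1701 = 0.01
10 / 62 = 5 / 31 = 0.16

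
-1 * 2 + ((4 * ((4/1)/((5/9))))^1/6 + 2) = 24/5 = 4.80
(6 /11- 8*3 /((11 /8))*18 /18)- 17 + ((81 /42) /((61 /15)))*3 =-305177 /9394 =-32.49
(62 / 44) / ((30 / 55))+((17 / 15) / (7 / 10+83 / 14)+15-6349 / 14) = -101093 / 232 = -435.75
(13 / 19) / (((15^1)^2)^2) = 13 / 961875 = 0.00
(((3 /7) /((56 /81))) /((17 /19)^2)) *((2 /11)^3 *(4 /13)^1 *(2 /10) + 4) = 7590057129 /2450277830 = 3.10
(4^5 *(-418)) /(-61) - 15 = 7001.92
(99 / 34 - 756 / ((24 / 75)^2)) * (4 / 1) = -2007333 / 68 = -29519.60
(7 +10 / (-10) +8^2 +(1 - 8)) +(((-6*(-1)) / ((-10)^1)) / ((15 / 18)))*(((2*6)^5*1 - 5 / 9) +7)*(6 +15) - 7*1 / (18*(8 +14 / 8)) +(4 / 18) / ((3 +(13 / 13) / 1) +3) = -231103840649 / 61425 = -3762374.29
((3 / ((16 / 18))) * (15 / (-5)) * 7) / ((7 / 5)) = -405 / 8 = -50.62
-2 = -2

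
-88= -88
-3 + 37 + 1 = 35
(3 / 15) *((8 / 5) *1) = 8 / 25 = 0.32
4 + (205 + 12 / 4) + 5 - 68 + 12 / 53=7909 / 53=149.23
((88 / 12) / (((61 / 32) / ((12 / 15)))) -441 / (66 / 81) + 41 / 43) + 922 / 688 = -1855326631 / 3462360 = -535.86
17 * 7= 119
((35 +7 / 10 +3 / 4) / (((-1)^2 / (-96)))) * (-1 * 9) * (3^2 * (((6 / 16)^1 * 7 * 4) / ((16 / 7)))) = 26040609 / 20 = 1302030.45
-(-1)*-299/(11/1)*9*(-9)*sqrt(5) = 24219*sqrt(5)/11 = 4923.21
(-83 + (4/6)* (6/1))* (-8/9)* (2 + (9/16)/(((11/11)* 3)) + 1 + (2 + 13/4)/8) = 3239/12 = 269.92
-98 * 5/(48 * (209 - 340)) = 245/3144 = 0.08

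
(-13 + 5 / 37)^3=-107850176 / 50653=-2129.20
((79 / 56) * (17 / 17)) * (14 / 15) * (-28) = -553 / 15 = -36.87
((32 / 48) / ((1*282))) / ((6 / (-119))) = -119 / 2538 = -0.05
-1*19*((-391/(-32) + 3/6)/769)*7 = -54131/24608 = -2.20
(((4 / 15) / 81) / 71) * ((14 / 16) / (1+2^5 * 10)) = 7 / 55382130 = 0.00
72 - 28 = 44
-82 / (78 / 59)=-2419 / 39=-62.03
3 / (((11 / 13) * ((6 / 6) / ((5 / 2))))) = 195 / 22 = 8.86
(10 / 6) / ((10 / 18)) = 3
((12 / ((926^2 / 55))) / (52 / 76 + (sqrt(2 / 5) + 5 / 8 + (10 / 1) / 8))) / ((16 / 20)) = 20325250 / 50762364831- 1588400* sqrt(10) / 50762364831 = 0.00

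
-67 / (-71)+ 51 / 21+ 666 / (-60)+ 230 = 1104693 / 4970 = 222.27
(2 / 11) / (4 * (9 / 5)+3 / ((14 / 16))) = 35 / 2046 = 0.02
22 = 22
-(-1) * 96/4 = 24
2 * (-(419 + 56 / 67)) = -56258 / 67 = -839.67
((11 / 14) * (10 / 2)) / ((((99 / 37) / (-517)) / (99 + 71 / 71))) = -75908.73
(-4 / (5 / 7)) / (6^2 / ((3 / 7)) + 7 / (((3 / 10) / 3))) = -2 / 55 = -0.04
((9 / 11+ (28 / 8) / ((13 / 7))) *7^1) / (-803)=-0.02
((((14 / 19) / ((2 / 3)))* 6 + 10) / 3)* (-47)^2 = 698044 / 57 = 12246.39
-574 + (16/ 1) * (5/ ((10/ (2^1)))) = -558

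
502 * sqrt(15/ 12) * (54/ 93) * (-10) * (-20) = 903600 * sqrt(5)/ 31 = 65177.77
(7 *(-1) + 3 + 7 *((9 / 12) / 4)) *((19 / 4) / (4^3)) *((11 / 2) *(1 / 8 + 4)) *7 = -2075997 / 65536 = -31.68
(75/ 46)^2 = 5625/ 2116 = 2.66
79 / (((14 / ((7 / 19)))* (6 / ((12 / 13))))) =79 / 247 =0.32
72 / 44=1.64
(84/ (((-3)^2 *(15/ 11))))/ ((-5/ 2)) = -616/ 225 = -2.74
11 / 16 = 0.69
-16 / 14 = -8 / 7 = -1.14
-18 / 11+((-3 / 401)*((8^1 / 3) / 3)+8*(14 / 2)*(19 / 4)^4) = 12071068807 / 423456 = 28506.08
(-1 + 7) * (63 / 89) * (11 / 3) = 1386 / 89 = 15.57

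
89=89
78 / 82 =0.95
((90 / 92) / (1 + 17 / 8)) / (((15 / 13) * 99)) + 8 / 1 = 151852 / 18975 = 8.00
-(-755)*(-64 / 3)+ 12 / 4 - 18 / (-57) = -917891 / 57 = -16103.35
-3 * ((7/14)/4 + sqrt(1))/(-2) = 27/16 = 1.69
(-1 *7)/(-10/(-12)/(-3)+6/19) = -2394/13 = -184.15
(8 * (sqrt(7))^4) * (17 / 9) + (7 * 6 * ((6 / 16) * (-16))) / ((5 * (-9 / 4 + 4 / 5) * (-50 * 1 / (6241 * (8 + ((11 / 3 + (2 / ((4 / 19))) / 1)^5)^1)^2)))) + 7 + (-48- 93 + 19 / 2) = -413657302305188496128263 / 608860800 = -679395524075763.29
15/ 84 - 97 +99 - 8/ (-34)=1149/ 476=2.41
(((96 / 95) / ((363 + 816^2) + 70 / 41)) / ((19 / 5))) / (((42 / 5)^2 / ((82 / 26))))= 336200 / 18843860168679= 0.00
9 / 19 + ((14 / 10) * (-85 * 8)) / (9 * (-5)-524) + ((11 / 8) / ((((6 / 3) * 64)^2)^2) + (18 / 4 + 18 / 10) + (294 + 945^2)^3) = 82753324610006048639676477674157 / 116082228592640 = 712885388343180767.45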